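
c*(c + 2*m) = c^2 + 2*c*m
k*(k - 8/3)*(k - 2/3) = k^3 - 10*k^2/3 + 16*k/9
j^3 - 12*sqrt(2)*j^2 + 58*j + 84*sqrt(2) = (j - 7*sqrt(2))*(j - 6*sqrt(2))*(j + sqrt(2))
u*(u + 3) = u^2 + 3*u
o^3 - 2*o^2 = o^2*(o - 2)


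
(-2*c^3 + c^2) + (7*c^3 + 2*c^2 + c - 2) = 5*c^3 + 3*c^2 + c - 2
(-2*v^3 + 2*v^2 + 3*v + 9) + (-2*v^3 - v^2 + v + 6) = -4*v^3 + v^2 + 4*v + 15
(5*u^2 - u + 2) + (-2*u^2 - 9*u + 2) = 3*u^2 - 10*u + 4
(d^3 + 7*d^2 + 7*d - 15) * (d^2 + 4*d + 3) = d^5 + 11*d^4 + 38*d^3 + 34*d^2 - 39*d - 45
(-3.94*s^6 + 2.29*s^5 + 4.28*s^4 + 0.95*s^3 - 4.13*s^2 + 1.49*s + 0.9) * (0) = 0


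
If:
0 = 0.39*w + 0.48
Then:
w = -1.23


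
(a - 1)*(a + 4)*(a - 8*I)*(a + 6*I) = a^4 + 3*a^3 - 2*I*a^3 + 44*a^2 - 6*I*a^2 + 144*a + 8*I*a - 192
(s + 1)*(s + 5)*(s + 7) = s^3 + 13*s^2 + 47*s + 35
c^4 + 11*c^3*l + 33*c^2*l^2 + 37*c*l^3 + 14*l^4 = (c + l)^2*(c + 2*l)*(c + 7*l)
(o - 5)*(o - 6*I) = o^2 - 5*o - 6*I*o + 30*I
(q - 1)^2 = q^2 - 2*q + 1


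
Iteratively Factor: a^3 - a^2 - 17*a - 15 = (a + 3)*(a^2 - 4*a - 5) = (a - 5)*(a + 3)*(a + 1)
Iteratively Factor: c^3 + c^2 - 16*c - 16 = (c + 4)*(c^2 - 3*c - 4) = (c - 4)*(c + 4)*(c + 1)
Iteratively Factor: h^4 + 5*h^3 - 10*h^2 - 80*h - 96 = (h - 4)*(h^3 + 9*h^2 + 26*h + 24) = (h - 4)*(h + 2)*(h^2 + 7*h + 12) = (h - 4)*(h + 2)*(h + 3)*(h + 4)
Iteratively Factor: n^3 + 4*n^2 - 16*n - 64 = (n - 4)*(n^2 + 8*n + 16) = (n - 4)*(n + 4)*(n + 4)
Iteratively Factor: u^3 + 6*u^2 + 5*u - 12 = (u + 3)*(u^2 + 3*u - 4) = (u - 1)*(u + 3)*(u + 4)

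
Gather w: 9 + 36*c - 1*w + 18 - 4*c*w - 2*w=36*c + w*(-4*c - 3) + 27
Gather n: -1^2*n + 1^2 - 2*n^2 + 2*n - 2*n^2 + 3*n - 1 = -4*n^2 + 4*n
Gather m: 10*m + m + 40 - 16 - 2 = 11*m + 22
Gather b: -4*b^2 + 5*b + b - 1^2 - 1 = -4*b^2 + 6*b - 2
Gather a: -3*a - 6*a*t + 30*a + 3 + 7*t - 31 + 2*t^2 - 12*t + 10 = a*(27 - 6*t) + 2*t^2 - 5*t - 18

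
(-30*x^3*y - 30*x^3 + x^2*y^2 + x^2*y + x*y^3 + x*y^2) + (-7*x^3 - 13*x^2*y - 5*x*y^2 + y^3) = -30*x^3*y - 37*x^3 + x^2*y^2 - 12*x^2*y + x*y^3 - 4*x*y^2 + y^3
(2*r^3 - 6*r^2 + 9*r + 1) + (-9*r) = 2*r^3 - 6*r^2 + 1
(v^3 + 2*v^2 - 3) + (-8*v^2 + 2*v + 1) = v^3 - 6*v^2 + 2*v - 2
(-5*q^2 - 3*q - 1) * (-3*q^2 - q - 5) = 15*q^4 + 14*q^3 + 31*q^2 + 16*q + 5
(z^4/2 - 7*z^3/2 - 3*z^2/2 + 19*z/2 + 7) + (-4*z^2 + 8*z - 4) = z^4/2 - 7*z^3/2 - 11*z^2/2 + 35*z/2 + 3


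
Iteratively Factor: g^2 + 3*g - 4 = (g - 1)*(g + 4)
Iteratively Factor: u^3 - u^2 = (u - 1)*(u^2) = u*(u - 1)*(u)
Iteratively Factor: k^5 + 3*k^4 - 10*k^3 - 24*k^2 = (k)*(k^4 + 3*k^3 - 10*k^2 - 24*k) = k*(k + 4)*(k^3 - k^2 - 6*k) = k^2*(k + 4)*(k^2 - k - 6) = k^2*(k - 3)*(k + 4)*(k + 2)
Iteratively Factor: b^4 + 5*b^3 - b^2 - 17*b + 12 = (b - 1)*(b^3 + 6*b^2 + 5*b - 12) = (b - 1)*(b + 4)*(b^2 + 2*b - 3) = (b - 1)^2*(b + 4)*(b + 3)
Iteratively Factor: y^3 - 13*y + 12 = (y - 3)*(y^2 + 3*y - 4) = (y - 3)*(y - 1)*(y + 4)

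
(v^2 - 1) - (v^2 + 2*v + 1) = -2*v - 2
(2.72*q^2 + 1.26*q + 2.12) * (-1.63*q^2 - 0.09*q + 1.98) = -4.4336*q^4 - 2.2986*q^3 + 1.8166*q^2 + 2.304*q + 4.1976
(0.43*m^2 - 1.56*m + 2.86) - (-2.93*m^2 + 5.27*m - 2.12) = 3.36*m^2 - 6.83*m + 4.98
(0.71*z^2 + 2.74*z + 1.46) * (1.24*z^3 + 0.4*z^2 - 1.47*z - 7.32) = 0.8804*z^5 + 3.6816*z^4 + 1.8627*z^3 - 8.641*z^2 - 22.203*z - 10.6872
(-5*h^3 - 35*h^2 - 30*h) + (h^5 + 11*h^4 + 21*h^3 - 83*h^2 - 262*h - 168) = h^5 + 11*h^4 + 16*h^3 - 118*h^2 - 292*h - 168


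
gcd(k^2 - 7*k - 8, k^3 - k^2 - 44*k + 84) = 1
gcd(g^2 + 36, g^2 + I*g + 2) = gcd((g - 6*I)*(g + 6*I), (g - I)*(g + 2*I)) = 1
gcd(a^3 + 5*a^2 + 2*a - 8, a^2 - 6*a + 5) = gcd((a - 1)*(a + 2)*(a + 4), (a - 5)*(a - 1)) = a - 1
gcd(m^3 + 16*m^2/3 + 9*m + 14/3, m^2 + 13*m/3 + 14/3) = m^2 + 13*m/3 + 14/3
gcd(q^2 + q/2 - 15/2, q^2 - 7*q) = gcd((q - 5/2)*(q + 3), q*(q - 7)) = 1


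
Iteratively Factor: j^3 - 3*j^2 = (j)*(j^2 - 3*j) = j^2*(j - 3)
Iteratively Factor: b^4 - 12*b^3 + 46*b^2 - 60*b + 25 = (b - 1)*(b^3 - 11*b^2 + 35*b - 25) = (b - 5)*(b - 1)*(b^2 - 6*b + 5) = (b - 5)*(b - 1)^2*(b - 5)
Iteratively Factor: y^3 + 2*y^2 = (y + 2)*(y^2) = y*(y + 2)*(y)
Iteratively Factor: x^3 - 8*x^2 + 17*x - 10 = (x - 2)*(x^2 - 6*x + 5) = (x - 5)*(x - 2)*(x - 1)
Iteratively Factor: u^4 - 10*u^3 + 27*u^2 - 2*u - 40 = (u - 2)*(u^3 - 8*u^2 + 11*u + 20) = (u - 2)*(u + 1)*(u^2 - 9*u + 20) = (u - 5)*(u - 2)*(u + 1)*(u - 4)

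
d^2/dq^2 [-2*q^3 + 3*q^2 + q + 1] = 6 - 12*q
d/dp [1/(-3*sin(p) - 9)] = cos(p)/(3*(sin(p) + 3)^2)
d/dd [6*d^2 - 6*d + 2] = 12*d - 6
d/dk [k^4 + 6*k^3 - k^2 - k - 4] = 4*k^3 + 18*k^2 - 2*k - 1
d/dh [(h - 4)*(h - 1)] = 2*h - 5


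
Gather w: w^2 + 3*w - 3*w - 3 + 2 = w^2 - 1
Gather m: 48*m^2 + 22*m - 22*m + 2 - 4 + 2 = 48*m^2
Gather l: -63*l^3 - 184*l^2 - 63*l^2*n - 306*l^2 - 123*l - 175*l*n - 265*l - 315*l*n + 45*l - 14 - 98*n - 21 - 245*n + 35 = -63*l^3 + l^2*(-63*n - 490) + l*(-490*n - 343) - 343*n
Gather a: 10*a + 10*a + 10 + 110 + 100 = 20*a + 220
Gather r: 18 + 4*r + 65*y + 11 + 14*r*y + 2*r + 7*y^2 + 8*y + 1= r*(14*y + 6) + 7*y^2 + 73*y + 30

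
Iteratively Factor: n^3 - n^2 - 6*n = (n - 3)*(n^2 + 2*n) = n*(n - 3)*(n + 2)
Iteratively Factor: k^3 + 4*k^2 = (k)*(k^2 + 4*k) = k*(k + 4)*(k)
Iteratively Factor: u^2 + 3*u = (u)*(u + 3)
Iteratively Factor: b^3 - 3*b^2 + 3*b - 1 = (b - 1)*(b^2 - 2*b + 1) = (b - 1)^2*(b - 1)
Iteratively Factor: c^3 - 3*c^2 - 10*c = (c)*(c^2 - 3*c - 10) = c*(c + 2)*(c - 5)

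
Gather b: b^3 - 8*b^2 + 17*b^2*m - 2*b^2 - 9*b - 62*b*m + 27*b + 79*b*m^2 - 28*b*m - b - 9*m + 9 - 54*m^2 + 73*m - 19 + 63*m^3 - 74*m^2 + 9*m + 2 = b^3 + b^2*(17*m - 10) + b*(79*m^2 - 90*m + 17) + 63*m^3 - 128*m^2 + 73*m - 8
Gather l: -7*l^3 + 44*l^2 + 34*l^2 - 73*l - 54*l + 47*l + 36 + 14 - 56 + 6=-7*l^3 + 78*l^2 - 80*l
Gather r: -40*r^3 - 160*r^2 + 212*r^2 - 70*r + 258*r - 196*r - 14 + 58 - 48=-40*r^3 + 52*r^2 - 8*r - 4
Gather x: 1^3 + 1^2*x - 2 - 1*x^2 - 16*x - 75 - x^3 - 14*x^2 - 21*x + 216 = -x^3 - 15*x^2 - 36*x + 140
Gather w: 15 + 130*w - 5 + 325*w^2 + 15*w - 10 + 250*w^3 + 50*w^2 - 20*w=250*w^3 + 375*w^2 + 125*w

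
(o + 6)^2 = o^2 + 12*o + 36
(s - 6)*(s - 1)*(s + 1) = s^3 - 6*s^2 - s + 6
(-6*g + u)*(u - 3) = -6*g*u + 18*g + u^2 - 3*u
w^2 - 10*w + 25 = (w - 5)^2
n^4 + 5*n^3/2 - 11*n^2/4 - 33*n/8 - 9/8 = (n - 3/2)*(n + 1/2)^2*(n + 3)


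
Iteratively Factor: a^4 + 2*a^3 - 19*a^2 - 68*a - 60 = (a + 3)*(a^3 - a^2 - 16*a - 20) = (a + 2)*(a + 3)*(a^2 - 3*a - 10) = (a - 5)*(a + 2)*(a + 3)*(a + 2)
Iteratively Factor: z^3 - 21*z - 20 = (z - 5)*(z^2 + 5*z + 4) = (z - 5)*(z + 4)*(z + 1)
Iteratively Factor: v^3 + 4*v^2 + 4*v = (v + 2)*(v^2 + 2*v) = (v + 2)^2*(v)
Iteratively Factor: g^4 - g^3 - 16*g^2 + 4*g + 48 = (g + 2)*(g^3 - 3*g^2 - 10*g + 24) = (g + 2)*(g + 3)*(g^2 - 6*g + 8) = (g - 4)*(g + 2)*(g + 3)*(g - 2)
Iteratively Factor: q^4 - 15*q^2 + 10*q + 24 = (q + 4)*(q^3 - 4*q^2 + q + 6) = (q + 1)*(q + 4)*(q^2 - 5*q + 6) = (q - 2)*(q + 1)*(q + 4)*(q - 3)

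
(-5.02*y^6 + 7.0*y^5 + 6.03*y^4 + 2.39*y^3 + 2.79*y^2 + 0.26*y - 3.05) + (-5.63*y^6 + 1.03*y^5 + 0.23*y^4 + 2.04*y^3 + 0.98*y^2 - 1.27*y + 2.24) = -10.65*y^6 + 8.03*y^5 + 6.26*y^4 + 4.43*y^3 + 3.77*y^2 - 1.01*y - 0.81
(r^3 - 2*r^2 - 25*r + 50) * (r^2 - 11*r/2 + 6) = r^5 - 15*r^4/2 - 8*r^3 + 351*r^2/2 - 425*r + 300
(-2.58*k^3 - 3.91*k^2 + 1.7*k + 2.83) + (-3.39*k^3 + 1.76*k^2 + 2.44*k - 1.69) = -5.97*k^3 - 2.15*k^2 + 4.14*k + 1.14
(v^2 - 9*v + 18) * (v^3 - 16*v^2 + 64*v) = v^5 - 25*v^4 + 226*v^3 - 864*v^2 + 1152*v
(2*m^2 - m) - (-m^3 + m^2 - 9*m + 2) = m^3 + m^2 + 8*m - 2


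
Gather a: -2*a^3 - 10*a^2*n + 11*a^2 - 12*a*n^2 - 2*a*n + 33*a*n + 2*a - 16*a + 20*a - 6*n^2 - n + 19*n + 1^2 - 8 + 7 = -2*a^3 + a^2*(11 - 10*n) + a*(-12*n^2 + 31*n + 6) - 6*n^2 + 18*n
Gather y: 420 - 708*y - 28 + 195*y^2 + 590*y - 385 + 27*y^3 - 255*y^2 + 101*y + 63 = 27*y^3 - 60*y^2 - 17*y + 70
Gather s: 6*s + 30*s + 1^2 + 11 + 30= 36*s + 42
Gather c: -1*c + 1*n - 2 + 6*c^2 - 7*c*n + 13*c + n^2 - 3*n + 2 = 6*c^2 + c*(12 - 7*n) + n^2 - 2*n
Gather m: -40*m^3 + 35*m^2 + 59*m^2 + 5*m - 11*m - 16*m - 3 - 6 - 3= -40*m^3 + 94*m^2 - 22*m - 12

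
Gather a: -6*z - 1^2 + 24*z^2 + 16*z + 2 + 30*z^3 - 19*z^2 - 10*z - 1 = 30*z^3 + 5*z^2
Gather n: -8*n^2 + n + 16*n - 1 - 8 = -8*n^2 + 17*n - 9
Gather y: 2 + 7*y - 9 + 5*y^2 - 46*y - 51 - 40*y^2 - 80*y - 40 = -35*y^2 - 119*y - 98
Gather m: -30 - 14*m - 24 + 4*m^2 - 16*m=4*m^2 - 30*m - 54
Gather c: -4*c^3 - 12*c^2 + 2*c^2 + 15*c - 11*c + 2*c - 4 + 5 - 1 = -4*c^3 - 10*c^2 + 6*c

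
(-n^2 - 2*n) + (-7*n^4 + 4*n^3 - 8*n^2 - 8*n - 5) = -7*n^4 + 4*n^3 - 9*n^2 - 10*n - 5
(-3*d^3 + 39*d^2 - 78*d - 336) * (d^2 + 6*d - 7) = -3*d^5 + 21*d^4 + 177*d^3 - 1077*d^2 - 1470*d + 2352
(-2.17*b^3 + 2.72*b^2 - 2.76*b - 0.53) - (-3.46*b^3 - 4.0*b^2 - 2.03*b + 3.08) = 1.29*b^3 + 6.72*b^2 - 0.73*b - 3.61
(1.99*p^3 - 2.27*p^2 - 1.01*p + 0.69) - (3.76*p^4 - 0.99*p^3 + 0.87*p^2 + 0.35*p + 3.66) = -3.76*p^4 + 2.98*p^3 - 3.14*p^2 - 1.36*p - 2.97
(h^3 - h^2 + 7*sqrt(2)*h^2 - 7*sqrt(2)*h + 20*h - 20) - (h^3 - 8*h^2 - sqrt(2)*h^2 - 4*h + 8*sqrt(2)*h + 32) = 7*h^2 + 8*sqrt(2)*h^2 - 15*sqrt(2)*h + 24*h - 52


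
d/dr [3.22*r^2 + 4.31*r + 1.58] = 6.44*r + 4.31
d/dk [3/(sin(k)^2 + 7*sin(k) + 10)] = -3*(2*sin(k) + 7)*cos(k)/(sin(k)^2 + 7*sin(k) + 10)^2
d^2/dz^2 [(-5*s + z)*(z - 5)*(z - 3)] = -10*s + 6*z - 16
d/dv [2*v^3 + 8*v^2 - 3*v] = 6*v^2 + 16*v - 3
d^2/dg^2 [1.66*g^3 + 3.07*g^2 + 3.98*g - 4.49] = 9.96*g + 6.14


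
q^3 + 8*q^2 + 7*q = q*(q + 1)*(q + 7)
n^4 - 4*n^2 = n^2*(n - 2)*(n + 2)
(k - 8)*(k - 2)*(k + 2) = k^3 - 8*k^2 - 4*k + 32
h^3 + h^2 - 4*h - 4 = (h - 2)*(h + 1)*(h + 2)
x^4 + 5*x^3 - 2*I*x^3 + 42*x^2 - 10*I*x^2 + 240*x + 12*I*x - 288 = (x - 1)*(x + 6)*(x - 8*I)*(x + 6*I)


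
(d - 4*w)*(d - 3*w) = d^2 - 7*d*w + 12*w^2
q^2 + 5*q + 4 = (q + 1)*(q + 4)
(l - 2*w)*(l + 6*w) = l^2 + 4*l*w - 12*w^2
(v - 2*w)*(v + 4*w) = v^2 + 2*v*w - 8*w^2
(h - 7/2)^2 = h^2 - 7*h + 49/4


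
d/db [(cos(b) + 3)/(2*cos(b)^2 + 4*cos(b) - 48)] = (cos(b)^2 + 6*cos(b) + 30)*sin(b)/(2*(cos(b)^2 + 2*cos(b) - 24)^2)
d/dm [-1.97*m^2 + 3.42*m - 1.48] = 3.42 - 3.94*m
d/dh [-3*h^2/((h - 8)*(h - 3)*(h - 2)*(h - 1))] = 6*h*(h^4 - 7*h^3 + 47*h - 48)/(h^8 - 28*h^7 + 314*h^6 - 1840*h^5 + 6209*h^4 - 12436*h^3 + 14500*h^2 - 9024*h + 2304)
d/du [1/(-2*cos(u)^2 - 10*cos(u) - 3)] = -2*(2*cos(u) + 5)*sin(u)/(10*cos(u) + cos(2*u) + 4)^2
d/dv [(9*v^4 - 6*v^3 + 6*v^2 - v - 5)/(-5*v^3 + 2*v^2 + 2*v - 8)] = (-45*v^6 + 36*v^5 + 72*v^4 - 322*v^3 + 83*v^2 - 76*v + 18)/(25*v^6 - 20*v^5 - 16*v^4 + 88*v^3 - 28*v^2 - 32*v + 64)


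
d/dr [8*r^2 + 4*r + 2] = 16*r + 4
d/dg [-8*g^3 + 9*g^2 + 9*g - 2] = -24*g^2 + 18*g + 9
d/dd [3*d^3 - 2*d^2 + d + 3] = 9*d^2 - 4*d + 1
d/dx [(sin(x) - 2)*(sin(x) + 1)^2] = -3*cos(x)^3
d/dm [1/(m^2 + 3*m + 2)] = (-2*m - 3)/(m^2 + 3*m + 2)^2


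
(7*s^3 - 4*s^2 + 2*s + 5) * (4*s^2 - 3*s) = 28*s^5 - 37*s^4 + 20*s^3 + 14*s^2 - 15*s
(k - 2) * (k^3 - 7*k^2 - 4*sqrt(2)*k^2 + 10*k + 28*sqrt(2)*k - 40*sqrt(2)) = k^4 - 9*k^3 - 4*sqrt(2)*k^3 + 24*k^2 + 36*sqrt(2)*k^2 - 96*sqrt(2)*k - 20*k + 80*sqrt(2)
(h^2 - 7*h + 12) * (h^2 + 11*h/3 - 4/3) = h^4 - 10*h^3/3 - 15*h^2 + 160*h/3 - 16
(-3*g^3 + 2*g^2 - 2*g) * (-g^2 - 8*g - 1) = 3*g^5 + 22*g^4 - 11*g^3 + 14*g^2 + 2*g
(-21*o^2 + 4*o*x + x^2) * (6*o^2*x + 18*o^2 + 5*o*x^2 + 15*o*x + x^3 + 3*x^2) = -126*o^4*x - 378*o^4 - 81*o^3*x^2 - 243*o^3*x + 5*o^2*x^3 + 15*o^2*x^2 + 9*o*x^4 + 27*o*x^3 + x^5 + 3*x^4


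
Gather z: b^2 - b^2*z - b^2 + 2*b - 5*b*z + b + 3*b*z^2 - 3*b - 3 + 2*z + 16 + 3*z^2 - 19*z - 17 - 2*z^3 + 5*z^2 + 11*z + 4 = -2*z^3 + z^2*(3*b + 8) + z*(-b^2 - 5*b - 6)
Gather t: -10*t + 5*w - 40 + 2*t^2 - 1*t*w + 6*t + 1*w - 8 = 2*t^2 + t*(-w - 4) + 6*w - 48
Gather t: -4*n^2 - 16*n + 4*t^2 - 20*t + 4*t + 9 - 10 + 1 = -4*n^2 - 16*n + 4*t^2 - 16*t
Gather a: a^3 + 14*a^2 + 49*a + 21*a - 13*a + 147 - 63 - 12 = a^3 + 14*a^2 + 57*a + 72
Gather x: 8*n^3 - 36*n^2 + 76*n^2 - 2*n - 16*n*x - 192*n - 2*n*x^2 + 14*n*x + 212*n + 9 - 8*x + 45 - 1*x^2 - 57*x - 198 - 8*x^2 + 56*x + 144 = 8*n^3 + 40*n^2 + 18*n + x^2*(-2*n - 9) + x*(-2*n - 9)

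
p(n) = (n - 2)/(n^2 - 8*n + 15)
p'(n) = (8 - 2*n)*(n - 2)/(n^2 - 8*n + 15)^2 + 1/(n^2 - 8*n + 15)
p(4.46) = -3.12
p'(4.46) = -4.91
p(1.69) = -0.07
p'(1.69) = 0.15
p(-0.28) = -0.13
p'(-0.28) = -0.01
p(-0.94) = -0.13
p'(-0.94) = -0.01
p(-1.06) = -0.12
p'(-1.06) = -0.01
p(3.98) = -1.98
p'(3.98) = -0.92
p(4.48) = -3.22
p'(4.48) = -5.32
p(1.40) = -0.10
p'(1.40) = 0.08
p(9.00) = 0.29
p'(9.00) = -0.08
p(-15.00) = -0.05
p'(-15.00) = 0.00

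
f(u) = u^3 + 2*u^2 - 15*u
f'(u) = 3*u^2 + 4*u - 15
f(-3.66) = 32.66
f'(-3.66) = 10.55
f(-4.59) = 14.28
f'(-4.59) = 29.84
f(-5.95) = -50.59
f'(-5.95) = 67.41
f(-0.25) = 3.86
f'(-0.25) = -15.81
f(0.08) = -1.19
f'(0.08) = -14.66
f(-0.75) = 11.95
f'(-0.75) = -16.31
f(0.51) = -7.00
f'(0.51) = -12.18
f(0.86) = -10.78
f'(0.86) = -9.34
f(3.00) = 0.00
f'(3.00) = 24.00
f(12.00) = 1836.00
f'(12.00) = 465.00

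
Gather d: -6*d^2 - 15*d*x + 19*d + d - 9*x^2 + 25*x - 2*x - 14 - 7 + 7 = -6*d^2 + d*(20 - 15*x) - 9*x^2 + 23*x - 14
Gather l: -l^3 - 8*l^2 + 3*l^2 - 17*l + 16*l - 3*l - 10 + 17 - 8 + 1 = -l^3 - 5*l^2 - 4*l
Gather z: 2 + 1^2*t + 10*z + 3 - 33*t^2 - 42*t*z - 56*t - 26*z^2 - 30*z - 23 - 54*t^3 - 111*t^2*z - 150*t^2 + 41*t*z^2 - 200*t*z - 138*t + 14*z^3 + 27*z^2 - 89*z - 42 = -54*t^3 - 183*t^2 - 193*t + 14*z^3 + z^2*(41*t + 1) + z*(-111*t^2 - 242*t - 109) - 60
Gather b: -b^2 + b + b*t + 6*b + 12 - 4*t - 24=-b^2 + b*(t + 7) - 4*t - 12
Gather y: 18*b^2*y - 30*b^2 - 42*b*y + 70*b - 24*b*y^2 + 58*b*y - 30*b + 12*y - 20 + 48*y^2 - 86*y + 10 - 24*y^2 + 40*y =-30*b^2 + 40*b + y^2*(24 - 24*b) + y*(18*b^2 + 16*b - 34) - 10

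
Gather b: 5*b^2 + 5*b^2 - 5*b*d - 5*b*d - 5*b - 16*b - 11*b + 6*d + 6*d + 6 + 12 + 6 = 10*b^2 + b*(-10*d - 32) + 12*d + 24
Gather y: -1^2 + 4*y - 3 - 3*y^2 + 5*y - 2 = -3*y^2 + 9*y - 6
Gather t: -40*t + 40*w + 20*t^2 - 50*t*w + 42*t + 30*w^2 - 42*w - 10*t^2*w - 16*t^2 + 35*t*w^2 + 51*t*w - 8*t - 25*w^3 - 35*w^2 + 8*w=t^2*(4 - 10*w) + t*(35*w^2 + w - 6) - 25*w^3 - 5*w^2 + 6*w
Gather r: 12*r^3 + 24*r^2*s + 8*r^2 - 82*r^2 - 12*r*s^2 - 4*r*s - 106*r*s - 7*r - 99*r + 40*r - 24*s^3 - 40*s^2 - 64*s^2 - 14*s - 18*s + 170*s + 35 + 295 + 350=12*r^3 + r^2*(24*s - 74) + r*(-12*s^2 - 110*s - 66) - 24*s^3 - 104*s^2 + 138*s + 680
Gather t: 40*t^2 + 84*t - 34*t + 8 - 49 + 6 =40*t^2 + 50*t - 35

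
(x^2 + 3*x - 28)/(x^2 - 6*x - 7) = (-x^2 - 3*x + 28)/(-x^2 + 6*x + 7)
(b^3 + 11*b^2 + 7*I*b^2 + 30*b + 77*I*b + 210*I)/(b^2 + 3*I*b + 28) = (b^2 + 11*b + 30)/(b - 4*I)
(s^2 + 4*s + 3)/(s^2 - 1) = (s + 3)/(s - 1)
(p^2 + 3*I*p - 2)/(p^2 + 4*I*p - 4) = (p + I)/(p + 2*I)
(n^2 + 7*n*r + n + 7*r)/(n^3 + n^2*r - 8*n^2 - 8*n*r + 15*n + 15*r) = (n^2 + 7*n*r + n + 7*r)/(n^3 + n^2*r - 8*n^2 - 8*n*r + 15*n + 15*r)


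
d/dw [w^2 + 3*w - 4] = 2*w + 3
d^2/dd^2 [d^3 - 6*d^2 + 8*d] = 6*d - 12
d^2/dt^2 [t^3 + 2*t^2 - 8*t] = 6*t + 4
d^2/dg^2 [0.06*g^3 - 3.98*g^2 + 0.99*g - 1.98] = 0.36*g - 7.96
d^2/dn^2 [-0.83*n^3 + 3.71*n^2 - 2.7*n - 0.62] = 7.42 - 4.98*n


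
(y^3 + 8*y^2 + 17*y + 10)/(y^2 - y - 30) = (y^2 + 3*y + 2)/(y - 6)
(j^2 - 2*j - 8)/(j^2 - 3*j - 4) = (j + 2)/(j + 1)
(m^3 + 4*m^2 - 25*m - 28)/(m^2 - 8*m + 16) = (m^2 + 8*m + 7)/(m - 4)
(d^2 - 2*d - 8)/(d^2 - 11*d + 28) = (d + 2)/(d - 7)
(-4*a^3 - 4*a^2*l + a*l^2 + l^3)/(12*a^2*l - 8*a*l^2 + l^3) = (-2*a^2 - 3*a*l - l^2)/(l*(6*a - l))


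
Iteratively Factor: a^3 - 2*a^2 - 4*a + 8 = (a + 2)*(a^2 - 4*a + 4) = (a - 2)*(a + 2)*(a - 2)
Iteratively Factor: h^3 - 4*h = (h)*(h^2 - 4) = h*(h + 2)*(h - 2)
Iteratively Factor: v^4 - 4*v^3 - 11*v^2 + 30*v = (v - 2)*(v^3 - 2*v^2 - 15*v) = (v - 2)*(v + 3)*(v^2 - 5*v) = (v - 5)*(v - 2)*(v + 3)*(v)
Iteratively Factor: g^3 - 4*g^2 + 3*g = (g - 3)*(g^2 - g) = (g - 3)*(g - 1)*(g)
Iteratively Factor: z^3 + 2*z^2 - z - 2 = (z - 1)*(z^2 + 3*z + 2) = (z - 1)*(z + 1)*(z + 2)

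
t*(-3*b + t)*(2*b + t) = -6*b^2*t - b*t^2 + t^3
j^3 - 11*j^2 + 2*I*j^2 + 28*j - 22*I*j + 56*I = (j - 7)*(j - 4)*(j + 2*I)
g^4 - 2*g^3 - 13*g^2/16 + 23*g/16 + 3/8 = (g - 2)*(g - 1)*(g + 1/4)*(g + 3/4)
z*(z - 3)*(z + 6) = z^3 + 3*z^2 - 18*z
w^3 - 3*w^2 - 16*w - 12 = (w - 6)*(w + 1)*(w + 2)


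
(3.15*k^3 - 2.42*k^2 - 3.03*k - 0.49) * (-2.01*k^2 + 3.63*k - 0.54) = -6.3315*k^5 + 16.2987*k^4 - 4.3953*k^3 - 8.7072*k^2 - 0.1425*k + 0.2646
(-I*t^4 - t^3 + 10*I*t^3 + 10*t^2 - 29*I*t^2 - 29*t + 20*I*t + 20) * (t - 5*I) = -I*t^5 - 6*t^4 + 10*I*t^4 + 60*t^3 - 24*I*t^3 - 174*t^2 - 30*I*t^2 + 120*t + 145*I*t - 100*I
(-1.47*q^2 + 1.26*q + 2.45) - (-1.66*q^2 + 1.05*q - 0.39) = 0.19*q^2 + 0.21*q + 2.84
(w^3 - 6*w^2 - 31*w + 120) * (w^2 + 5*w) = w^5 - w^4 - 61*w^3 - 35*w^2 + 600*w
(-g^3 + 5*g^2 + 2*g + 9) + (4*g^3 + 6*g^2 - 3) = 3*g^3 + 11*g^2 + 2*g + 6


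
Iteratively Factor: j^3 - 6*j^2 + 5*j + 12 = (j + 1)*(j^2 - 7*j + 12) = (j - 4)*(j + 1)*(j - 3)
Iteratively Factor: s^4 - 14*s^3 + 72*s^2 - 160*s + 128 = (s - 4)*(s^3 - 10*s^2 + 32*s - 32) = (s - 4)^2*(s^2 - 6*s + 8) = (s - 4)^2*(s - 2)*(s - 4)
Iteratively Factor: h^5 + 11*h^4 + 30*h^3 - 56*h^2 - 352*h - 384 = (h + 4)*(h^4 + 7*h^3 + 2*h^2 - 64*h - 96) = (h + 2)*(h + 4)*(h^3 + 5*h^2 - 8*h - 48) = (h + 2)*(h + 4)^2*(h^2 + h - 12) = (h - 3)*(h + 2)*(h + 4)^2*(h + 4)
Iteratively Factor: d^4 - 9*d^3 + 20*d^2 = (d)*(d^3 - 9*d^2 + 20*d) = d^2*(d^2 - 9*d + 20) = d^2*(d - 5)*(d - 4)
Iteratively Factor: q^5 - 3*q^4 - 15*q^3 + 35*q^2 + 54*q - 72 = (q - 1)*(q^4 - 2*q^3 - 17*q^2 + 18*q + 72) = (q - 3)*(q - 1)*(q^3 + q^2 - 14*q - 24) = (q - 3)*(q - 1)*(q + 3)*(q^2 - 2*q - 8) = (q - 3)*(q - 1)*(q + 2)*(q + 3)*(q - 4)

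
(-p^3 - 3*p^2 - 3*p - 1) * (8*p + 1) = -8*p^4 - 25*p^3 - 27*p^2 - 11*p - 1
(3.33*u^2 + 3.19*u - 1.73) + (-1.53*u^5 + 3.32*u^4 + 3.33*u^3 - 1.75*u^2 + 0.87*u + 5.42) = -1.53*u^5 + 3.32*u^4 + 3.33*u^3 + 1.58*u^2 + 4.06*u + 3.69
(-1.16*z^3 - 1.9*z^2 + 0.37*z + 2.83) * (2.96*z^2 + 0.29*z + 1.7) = -3.4336*z^5 - 5.9604*z^4 - 1.4278*z^3 + 5.2541*z^2 + 1.4497*z + 4.811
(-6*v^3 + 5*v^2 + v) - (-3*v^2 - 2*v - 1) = -6*v^3 + 8*v^2 + 3*v + 1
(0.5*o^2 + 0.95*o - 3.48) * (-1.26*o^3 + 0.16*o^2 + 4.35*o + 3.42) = -0.63*o^5 - 1.117*o^4 + 6.7118*o^3 + 5.2857*o^2 - 11.889*o - 11.9016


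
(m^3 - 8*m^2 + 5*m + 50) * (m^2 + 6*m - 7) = m^5 - 2*m^4 - 50*m^3 + 136*m^2 + 265*m - 350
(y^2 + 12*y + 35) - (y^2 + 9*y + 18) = 3*y + 17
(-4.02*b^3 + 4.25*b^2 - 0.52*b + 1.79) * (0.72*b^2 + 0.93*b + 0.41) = -2.8944*b^5 - 0.6786*b^4 + 1.9299*b^3 + 2.5477*b^2 + 1.4515*b + 0.7339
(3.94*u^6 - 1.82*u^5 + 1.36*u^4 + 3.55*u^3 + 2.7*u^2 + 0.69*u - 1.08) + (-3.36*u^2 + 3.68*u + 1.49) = 3.94*u^6 - 1.82*u^5 + 1.36*u^4 + 3.55*u^3 - 0.66*u^2 + 4.37*u + 0.41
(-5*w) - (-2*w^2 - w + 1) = 2*w^2 - 4*w - 1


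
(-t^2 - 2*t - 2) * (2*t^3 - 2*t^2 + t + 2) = -2*t^5 - 2*t^4 - t^3 - 6*t - 4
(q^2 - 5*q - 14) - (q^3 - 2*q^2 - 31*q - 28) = -q^3 + 3*q^2 + 26*q + 14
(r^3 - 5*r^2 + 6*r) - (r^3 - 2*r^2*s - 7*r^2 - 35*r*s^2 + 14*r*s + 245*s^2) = 2*r^2*s + 2*r^2 + 35*r*s^2 - 14*r*s + 6*r - 245*s^2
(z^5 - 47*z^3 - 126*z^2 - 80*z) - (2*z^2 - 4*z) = z^5 - 47*z^3 - 128*z^2 - 76*z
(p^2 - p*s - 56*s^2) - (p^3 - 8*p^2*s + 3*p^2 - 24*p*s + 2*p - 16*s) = -p^3 + 8*p^2*s - 2*p^2 + 23*p*s - 2*p - 56*s^2 + 16*s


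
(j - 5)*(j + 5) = j^2 - 25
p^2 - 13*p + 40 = (p - 8)*(p - 5)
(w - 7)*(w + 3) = w^2 - 4*w - 21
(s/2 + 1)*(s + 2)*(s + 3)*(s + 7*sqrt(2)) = s^4/2 + 7*s^3/2 + 7*sqrt(2)*s^3/2 + 8*s^2 + 49*sqrt(2)*s^2/2 + 6*s + 56*sqrt(2)*s + 42*sqrt(2)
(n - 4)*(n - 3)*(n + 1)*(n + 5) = n^4 - n^3 - 25*n^2 + 37*n + 60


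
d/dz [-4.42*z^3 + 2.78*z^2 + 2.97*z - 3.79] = -13.26*z^2 + 5.56*z + 2.97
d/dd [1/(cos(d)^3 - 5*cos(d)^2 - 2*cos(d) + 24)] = (3*cos(d)^2 - 10*cos(d) - 2)*sin(d)/(cos(d)^3 - 5*cos(d)^2 - 2*cos(d) + 24)^2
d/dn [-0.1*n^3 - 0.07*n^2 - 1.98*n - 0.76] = -0.3*n^2 - 0.14*n - 1.98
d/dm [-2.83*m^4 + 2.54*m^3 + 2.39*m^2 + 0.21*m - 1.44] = -11.32*m^3 + 7.62*m^2 + 4.78*m + 0.21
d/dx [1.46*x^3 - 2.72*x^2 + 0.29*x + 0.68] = 4.38*x^2 - 5.44*x + 0.29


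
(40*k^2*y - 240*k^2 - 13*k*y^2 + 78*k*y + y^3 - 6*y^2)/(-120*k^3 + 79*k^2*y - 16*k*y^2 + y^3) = (y - 6)/(-3*k + y)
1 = 1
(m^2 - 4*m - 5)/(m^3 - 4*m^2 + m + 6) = (m - 5)/(m^2 - 5*m + 6)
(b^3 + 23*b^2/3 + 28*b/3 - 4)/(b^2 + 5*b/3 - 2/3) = b + 6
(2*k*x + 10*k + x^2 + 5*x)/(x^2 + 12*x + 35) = (2*k + x)/(x + 7)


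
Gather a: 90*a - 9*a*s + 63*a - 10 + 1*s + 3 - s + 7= a*(153 - 9*s)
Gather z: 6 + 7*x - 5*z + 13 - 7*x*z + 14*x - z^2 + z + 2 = 21*x - z^2 + z*(-7*x - 4) + 21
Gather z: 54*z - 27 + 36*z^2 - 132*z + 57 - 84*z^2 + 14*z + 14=-48*z^2 - 64*z + 44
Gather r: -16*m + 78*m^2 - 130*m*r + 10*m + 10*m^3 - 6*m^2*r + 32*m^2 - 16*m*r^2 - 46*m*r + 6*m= 10*m^3 + 110*m^2 - 16*m*r^2 + r*(-6*m^2 - 176*m)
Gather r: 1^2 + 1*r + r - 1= 2*r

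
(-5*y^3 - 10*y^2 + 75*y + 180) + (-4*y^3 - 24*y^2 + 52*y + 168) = -9*y^3 - 34*y^2 + 127*y + 348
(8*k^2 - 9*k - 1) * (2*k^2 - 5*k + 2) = 16*k^4 - 58*k^3 + 59*k^2 - 13*k - 2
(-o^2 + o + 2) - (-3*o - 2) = -o^2 + 4*o + 4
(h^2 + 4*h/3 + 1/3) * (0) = 0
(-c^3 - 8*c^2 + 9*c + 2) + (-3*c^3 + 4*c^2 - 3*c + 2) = -4*c^3 - 4*c^2 + 6*c + 4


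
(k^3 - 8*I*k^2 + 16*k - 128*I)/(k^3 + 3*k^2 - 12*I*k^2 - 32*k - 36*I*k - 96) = (k + 4*I)/(k + 3)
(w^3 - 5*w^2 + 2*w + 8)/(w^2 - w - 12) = (w^2 - w - 2)/(w + 3)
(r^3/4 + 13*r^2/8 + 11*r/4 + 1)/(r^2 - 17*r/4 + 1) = (2*r^3 + 13*r^2 + 22*r + 8)/(2*(4*r^2 - 17*r + 4))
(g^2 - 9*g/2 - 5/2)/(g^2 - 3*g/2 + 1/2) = (2*g^2 - 9*g - 5)/(2*g^2 - 3*g + 1)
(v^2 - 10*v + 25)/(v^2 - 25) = (v - 5)/(v + 5)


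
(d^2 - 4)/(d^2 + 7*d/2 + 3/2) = 2*(d^2 - 4)/(2*d^2 + 7*d + 3)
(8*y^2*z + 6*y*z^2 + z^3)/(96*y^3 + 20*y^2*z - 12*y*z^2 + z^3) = z*(4*y + z)/(48*y^2 - 14*y*z + z^2)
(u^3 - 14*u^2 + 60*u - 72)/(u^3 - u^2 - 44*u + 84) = (u - 6)/(u + 7)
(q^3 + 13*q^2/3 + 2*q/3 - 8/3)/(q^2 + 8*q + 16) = (3*q^2 + q - 2)/(3*(q + 4))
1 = 1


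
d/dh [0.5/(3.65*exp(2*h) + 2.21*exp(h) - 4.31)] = (-3.65*exp(h) - 1.105)*exp(h)/(3.65*exp(2*h) + 2.21*exp(h) - 4.31)^2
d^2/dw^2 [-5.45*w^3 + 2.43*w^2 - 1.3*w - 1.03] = 4.86 - 32.7*w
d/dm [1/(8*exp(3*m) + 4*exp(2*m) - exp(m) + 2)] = (-24*exp(2*m) - 8*exp(m) + 1)*exp(m)/(8*exp(3*m) + 4*exp(2*m) - exp(m) + 2)^2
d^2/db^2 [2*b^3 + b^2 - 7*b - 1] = 12*b + 2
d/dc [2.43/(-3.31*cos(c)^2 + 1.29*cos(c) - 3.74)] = (3.1347 - 16.0866*cos(c))*sin(c)/(3.31*cos(c)^2 - 1.29*cos(c) + 3.74)^2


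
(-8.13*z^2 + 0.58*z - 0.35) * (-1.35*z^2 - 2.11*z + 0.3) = 10.9755*z^4 + 16.3713*z^3 - 3.1903*z^2 + 0.9125*z - 0.105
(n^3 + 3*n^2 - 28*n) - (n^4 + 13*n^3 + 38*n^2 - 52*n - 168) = -n^4 - 12*n^3 - 35*n^2 + 24*n + 168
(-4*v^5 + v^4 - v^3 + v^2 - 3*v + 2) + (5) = -4*v^5 + v^4 - v^3 + v^2 - 3*v + 7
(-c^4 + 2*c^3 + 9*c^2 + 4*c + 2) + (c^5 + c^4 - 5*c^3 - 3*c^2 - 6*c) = c^5 - 3*c^3 + 6*c^2 - 2*c + 2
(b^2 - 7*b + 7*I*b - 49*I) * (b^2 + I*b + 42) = b^4 - 7*b^3 + 8*I*b^3 + 35*b^2 - 56*I*b^2 - 245*b + 294*I*b - 2058*I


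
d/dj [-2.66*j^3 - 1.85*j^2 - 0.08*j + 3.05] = -7.98*j^2 - 3.7*j - 0.08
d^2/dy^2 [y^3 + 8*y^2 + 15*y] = 6*y + 16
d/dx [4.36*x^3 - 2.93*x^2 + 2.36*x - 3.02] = 13.08*x^2 - 5.86*x + 2.36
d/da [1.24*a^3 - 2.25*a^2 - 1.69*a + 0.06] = 3.72*a^2 - 4.5*a - 1.69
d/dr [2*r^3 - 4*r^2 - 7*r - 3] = 6*r^2 - 8*r - 7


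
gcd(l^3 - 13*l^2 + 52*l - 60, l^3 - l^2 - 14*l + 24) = l - 2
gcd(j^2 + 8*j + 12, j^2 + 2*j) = j + 2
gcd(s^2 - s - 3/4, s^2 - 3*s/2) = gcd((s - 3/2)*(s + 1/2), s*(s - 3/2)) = s - 3/2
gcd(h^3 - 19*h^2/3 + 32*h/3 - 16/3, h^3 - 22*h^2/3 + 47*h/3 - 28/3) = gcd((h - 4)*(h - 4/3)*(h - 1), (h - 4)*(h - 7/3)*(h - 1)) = h^2 - 5*h + 4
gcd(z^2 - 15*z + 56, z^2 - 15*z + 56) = z^2 - 15*z + 56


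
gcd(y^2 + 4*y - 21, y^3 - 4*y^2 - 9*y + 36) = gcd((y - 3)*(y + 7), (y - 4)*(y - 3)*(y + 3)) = y - 3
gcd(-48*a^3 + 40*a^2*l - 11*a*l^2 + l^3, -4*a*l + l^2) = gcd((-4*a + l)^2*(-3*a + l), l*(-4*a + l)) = 4*a - l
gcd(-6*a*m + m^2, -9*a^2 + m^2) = 1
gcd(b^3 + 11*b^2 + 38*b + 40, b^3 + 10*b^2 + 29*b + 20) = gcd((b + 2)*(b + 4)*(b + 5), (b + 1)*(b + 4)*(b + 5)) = b^2 + 9*b + 20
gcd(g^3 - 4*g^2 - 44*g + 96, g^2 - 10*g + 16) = g^2 - 10*g + 16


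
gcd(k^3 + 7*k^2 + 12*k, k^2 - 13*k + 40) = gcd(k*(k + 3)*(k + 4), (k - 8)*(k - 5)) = 1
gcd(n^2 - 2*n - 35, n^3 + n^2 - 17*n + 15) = n + 5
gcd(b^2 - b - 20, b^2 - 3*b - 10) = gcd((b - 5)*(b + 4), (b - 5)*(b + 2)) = b - 5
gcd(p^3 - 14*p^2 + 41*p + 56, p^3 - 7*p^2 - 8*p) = p^2 - 7*p - 8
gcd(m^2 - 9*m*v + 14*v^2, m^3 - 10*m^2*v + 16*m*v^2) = -m + 2*v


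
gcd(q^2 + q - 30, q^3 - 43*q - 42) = q + 6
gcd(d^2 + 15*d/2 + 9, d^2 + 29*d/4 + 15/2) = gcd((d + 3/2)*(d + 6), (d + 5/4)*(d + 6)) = d + 6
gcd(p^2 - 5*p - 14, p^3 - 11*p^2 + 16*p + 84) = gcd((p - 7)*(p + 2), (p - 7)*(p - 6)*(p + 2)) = p^2 - 5*p - 14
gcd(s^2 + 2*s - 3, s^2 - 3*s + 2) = s - 1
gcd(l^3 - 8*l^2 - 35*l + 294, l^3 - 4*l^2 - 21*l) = l - 7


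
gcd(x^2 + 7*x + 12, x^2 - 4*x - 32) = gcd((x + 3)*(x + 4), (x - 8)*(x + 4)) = x + 4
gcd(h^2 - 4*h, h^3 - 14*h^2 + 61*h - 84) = h - 4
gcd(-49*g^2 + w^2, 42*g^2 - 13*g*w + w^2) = -7*g + w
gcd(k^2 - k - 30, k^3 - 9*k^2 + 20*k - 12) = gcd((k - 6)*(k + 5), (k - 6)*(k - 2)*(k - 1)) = k - 6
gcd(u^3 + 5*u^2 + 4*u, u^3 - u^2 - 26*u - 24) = u^2 + 5*u + 4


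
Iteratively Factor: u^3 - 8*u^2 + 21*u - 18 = (u - 2)*(u^2 - 6*u + 9) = (u - 3)*(u - 2)*(u - 3)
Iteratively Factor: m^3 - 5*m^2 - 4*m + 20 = (m - 2)*(m^2 - 3*m - 10) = (m - 2)*(m + 2)*(m - 5)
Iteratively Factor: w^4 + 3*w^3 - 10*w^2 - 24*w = (w + 2)*(w^3 + w^2 - 12*w) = (w - 3)*(w + 2)*(w^2 + 4*w) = w*(w - 3)*(w + 2)*(w + 4)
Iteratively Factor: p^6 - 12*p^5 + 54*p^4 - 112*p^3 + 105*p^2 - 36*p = (p - 3)*(p^5 - 9*p^4 + 27*p^3 - 31*p^2 + 12*p) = p*(p - 3)*(p^4 - 9*p^3 + 27*p^2 - 31*p + 12) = p*(p - 3)*(p - 1)*(p^3 - 8*p^2 + 19*p - 12) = p*(p - 3)^2*(p - 1)*(p^2 - 5*p + 4) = p*(p - 4)*(p - 3)^2*(p - 1)*(p - 1)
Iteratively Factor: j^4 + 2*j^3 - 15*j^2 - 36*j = (j - 4)*(j^3 + 6*j^2 + 9*j) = (j - 4)*(j + 3)*(j^2 + 3*j) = (j - 4)*(j + 3)^2*(j)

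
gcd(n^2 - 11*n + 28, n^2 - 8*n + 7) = n - 7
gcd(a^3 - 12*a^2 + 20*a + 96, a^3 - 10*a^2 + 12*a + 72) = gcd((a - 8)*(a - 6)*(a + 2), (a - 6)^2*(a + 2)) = a^2 - 4*a - 12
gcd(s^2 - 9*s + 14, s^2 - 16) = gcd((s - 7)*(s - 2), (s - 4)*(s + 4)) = 1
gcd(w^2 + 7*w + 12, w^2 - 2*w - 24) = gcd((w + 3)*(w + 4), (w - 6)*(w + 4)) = w + 4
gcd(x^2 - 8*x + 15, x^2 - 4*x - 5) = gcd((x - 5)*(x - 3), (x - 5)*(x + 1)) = x - 5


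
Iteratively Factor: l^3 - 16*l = (l + 4)*(l^2 - 4*l) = (l - 4)*(l + 4)*(l)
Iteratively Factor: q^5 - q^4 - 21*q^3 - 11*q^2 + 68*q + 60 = (q - 5)*(q^4 + 4*q^3 - q^2 - 16*q - 12) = (q - 5)*(q + 1)*(q^3 + 3*q^2 - 4*q - 12) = (q - 5)*(q + 1)*(q + 2)*(q^2 + q - 6) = (q - 5)*(q - 2)*(q + 1)*(q + 2)*(q + 3)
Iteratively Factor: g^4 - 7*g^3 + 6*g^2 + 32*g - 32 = (g - 4)*(g^3 - 3*g^2 - 6*g + 8) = (g - 4)^2*(g^2 + g - 2) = (g - 4)^2*(g - 1)*(g + 2)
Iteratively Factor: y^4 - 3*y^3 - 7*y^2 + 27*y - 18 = (y + 3)*(y^3 - 6*y^2 + 11*y - 6) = (y - 3)*(y + 3)*(y^2 - 3*y + 2) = (y - 3)*(y - 2)*(y + 3)*(y - 1)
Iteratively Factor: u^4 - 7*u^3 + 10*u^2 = (u - 2)*(u^3 - 5*u^2) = u*(u - 2)*(u^2 - 5*u) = u*(u - 5)*(u - 2)*(u)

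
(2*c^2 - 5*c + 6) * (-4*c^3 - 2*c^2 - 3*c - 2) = -8*c^5 + 16*c^4 - 20*c^3 - c^2 - 8*c - 12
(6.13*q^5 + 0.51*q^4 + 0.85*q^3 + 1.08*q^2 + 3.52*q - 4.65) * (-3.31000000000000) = -20.2903*q^5 - 1.6881*q^4 - 2.8135*q^3 - 3.5748*q^2 - 11.6512*q + 15.3915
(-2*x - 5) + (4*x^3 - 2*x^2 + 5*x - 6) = 4*x^3 - 2*x^2 + 3*x - 11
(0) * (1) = 0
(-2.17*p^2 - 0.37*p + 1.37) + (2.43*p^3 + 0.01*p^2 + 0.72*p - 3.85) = 2.43*p^3 - 2.16*p^2 + 0.35*p - 2.48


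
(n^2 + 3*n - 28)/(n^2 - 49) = (n - 4)/(n - 7)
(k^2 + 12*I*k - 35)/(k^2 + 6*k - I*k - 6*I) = (k^2 + 12*I*k - 35)/(k^2 + k*(6 - I) - 6*I)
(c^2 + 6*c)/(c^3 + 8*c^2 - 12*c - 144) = c/(c^2 + 2*c - 24)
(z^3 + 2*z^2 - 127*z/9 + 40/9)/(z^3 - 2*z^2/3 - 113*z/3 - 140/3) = (9*z^2 - 27*z + 8)/(3*(3*z^2 - 17*z - 28))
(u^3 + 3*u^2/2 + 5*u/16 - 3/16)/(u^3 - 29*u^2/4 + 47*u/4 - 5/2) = (4*u^2 + 7*u + 3)/(4*(u^2 - 7*u + 10))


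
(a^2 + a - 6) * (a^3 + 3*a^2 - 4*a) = a^5 + 4*a^4 - 7*a^3 - 22*a^2 + 24*a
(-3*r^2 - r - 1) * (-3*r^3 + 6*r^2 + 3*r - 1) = 9*r^5 - 15*r^4 - 12*r^3 - 6*r^2 - 2*r + 1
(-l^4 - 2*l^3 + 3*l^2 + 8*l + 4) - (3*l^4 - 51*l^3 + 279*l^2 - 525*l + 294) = -4*l^4 + 49*l^3 - 276*l^2 + 533*l - 290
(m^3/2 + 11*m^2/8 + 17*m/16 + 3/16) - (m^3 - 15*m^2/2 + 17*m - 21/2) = -m^3/2 + 71*m^2/8 - 255*m/16 + 171/16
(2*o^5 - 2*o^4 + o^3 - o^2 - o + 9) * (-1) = -2*o^5 + 2*o^4 - o^3 + o^2 + o - 9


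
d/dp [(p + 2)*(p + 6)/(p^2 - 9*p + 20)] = (-17*p^2 + 16*p + 268)/(p^4 - 18*p^3 + 121*p^2 - 360*p + 400)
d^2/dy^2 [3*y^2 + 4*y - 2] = 6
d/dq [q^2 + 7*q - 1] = 2*q + 7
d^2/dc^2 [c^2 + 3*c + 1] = 2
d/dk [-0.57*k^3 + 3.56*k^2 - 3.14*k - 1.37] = -1.71*k^2 + 7.12*k - 3.14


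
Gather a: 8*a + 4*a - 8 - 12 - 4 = 12*a - 24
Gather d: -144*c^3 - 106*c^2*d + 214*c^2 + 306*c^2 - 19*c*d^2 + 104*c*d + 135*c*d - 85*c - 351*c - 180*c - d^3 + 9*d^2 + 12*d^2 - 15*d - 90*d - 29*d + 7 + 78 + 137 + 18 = -144*c^3 + 520*c^2 - 616*c - d^3 + d^2*(21 - 19*c) + d*(-106*c^2 + 239*c - 134) + 240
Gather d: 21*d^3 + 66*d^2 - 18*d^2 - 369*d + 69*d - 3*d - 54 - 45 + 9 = 21*d^3 + 48*d^2 - 303*d - 90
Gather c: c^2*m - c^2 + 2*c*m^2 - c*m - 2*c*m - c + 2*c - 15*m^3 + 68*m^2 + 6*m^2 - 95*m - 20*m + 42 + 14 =c^2*(m - 1) + c*(2*m^2 - 3*m + 1) - 15*m^3 + 74*m^2 - 115*m + 56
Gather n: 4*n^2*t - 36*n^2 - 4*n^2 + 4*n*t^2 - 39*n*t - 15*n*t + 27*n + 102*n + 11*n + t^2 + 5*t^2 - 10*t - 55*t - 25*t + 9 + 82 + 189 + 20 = n^2*(4*t - 40) + n*(4*t^2 - 54*t + 140) + 6*t^2 - 90*t + 300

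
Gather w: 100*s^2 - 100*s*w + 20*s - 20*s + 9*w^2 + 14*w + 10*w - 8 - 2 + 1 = 100*s^2 + 9*w^2 + w*(24 - 100*s) - 9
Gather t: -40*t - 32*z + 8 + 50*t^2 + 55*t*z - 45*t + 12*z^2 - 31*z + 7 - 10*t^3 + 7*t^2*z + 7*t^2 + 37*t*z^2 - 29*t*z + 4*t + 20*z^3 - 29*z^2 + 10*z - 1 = -10*t^3 + t^2*(7*z + 57) + t*(37*z^2 + 26*z - 81) + 20*z^3 - 17*z^2 - 53*z + 14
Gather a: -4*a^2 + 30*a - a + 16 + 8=-4*a^2 + 29*a + 24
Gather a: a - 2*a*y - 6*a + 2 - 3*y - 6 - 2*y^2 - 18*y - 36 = a*(-2*y - 5) - 2*y^2 - 21*y - 40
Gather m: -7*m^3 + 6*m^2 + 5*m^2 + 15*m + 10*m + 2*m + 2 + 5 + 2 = -7*m^3 + 11*m^2 + 27*m + 9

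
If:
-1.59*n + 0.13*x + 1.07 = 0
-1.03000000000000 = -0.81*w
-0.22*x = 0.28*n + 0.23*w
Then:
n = 0.51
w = 1.27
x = -1.98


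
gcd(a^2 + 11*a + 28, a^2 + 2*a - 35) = a + 7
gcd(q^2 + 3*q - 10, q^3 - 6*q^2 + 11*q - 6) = q - 2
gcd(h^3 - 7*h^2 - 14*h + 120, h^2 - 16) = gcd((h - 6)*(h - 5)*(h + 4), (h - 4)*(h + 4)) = h + 4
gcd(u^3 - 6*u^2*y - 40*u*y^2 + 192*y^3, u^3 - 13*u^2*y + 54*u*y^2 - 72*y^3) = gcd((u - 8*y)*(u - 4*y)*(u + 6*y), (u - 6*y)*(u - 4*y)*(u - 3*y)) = -u + 4*y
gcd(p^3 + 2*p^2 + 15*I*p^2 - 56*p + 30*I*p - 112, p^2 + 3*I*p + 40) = p + 8*I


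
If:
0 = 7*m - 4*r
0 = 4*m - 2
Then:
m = 1/2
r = 7/8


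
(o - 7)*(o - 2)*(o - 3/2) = o^3 - 21*o^2/2 + 55*o/2 - 21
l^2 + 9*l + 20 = (l + 4)*(l + 5)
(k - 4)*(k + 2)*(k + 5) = k^3 + 3*k^2 - 18*k - 40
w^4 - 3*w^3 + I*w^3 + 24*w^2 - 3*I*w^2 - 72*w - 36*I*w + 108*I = (w - 3)*(w - 3*I)*(w - 2*I)*(w + 6*I)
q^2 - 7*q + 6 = (q - 6)*(q - 1)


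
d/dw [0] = 0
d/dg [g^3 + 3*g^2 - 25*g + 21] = 3*g^2 + 6*g - 25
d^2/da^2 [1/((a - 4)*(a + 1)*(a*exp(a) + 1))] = (2*(a - 4)^2*(a + 1)^4*exp(2*a) - (a - 4)^2*(a + 1)^2*(a + 2)*(a*exp(a) + 1)*exp(a) + 2*(a - 4)^2*(a + 1)^2*(a*exp(a) + 1)*exp(a) + 2*(a - 4)^2*(a*exp(a) + 1)^2 + 2*(a - 4)*(a + 1)^3*(a*exp(a) + 1)*exp(a) + 2*(a - 4)*(a + 1)*(a*exp(a) + 1)^2 + 2*(a + 1)^2*(a*exp(a) + 1)^2)/((a - 4)^3*(a + 1)^3*(a*exp(a) + 1)^3)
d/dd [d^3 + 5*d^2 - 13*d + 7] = 3*d^2 + 10*d - 13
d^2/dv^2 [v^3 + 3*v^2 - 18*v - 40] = 6*v + 6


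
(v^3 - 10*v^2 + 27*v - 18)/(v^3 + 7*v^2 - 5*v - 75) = (v^2 - 7*v + 6)/(v^2 + 10*v + 25)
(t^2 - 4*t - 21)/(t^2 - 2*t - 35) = (t + 3)/(t + 5)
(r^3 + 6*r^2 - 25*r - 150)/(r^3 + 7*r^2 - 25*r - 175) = (r + 6)/(r + 7)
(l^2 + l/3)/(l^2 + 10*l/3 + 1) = l/(l + 3)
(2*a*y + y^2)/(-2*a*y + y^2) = (2*a + y)/(-2*a + y)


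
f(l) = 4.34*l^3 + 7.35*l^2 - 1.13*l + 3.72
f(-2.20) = -4.43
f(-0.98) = 7.80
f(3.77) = 336.47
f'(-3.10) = 78.42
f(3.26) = 228.51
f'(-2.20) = 29.55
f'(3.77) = 239.34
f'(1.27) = 38.54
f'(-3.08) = 77.11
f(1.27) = 23.03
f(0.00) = 3.72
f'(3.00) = 160.15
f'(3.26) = 185.16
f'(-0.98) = -3.03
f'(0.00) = -1.13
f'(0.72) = 16.20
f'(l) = 13.02*l^2 + 14.7*l - 1.13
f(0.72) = 8.34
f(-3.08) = -49.88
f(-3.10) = -51.44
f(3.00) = 183.66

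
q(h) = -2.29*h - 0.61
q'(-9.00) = -2.29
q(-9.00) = 20.00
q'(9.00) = -2.29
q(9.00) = -21.22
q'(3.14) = -2.29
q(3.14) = -7.80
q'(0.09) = -2.29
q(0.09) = -0.82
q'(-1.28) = -2.29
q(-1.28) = 2.32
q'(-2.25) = -2.29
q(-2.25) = 4.54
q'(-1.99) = -2.29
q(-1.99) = 3.95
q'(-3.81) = -2.29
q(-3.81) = 8.11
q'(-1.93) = -2.29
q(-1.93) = 3.81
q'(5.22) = -2.29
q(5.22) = -12.56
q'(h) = -2.29000000000000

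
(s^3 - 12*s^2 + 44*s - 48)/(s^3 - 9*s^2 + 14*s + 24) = (s - 2)/(s + 1)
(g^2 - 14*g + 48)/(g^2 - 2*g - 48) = (g - 6)/(g + 6)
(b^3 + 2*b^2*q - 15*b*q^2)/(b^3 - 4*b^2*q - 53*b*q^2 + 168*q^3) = b*(-b - 5*q)/(-b^2 + b*q + 56*q^2)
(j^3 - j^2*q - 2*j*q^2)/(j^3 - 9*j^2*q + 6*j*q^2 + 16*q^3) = j/(j - 8*q)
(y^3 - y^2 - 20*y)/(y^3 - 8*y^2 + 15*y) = (y + 4)/(y - 3)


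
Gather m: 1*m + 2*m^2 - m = 2*m^2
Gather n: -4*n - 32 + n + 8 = -3*n - 24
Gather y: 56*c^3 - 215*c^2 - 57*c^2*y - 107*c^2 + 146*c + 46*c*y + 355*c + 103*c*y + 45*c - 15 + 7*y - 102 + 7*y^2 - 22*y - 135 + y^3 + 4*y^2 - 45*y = 56*c^3 - 322*c^2 + 546*c + y^3 + 11*y^2 + y*(-57*c^2 + 149*c - 60) - 252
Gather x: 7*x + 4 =7*x + 4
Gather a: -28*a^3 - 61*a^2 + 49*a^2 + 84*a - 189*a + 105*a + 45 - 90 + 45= -28*a^3 - 12*a^2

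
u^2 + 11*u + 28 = (u + 4)*(u + 7)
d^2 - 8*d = d*(d - 8)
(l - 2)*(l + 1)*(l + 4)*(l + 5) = l^4 + 8*l^3 + 9*l^2 - 38*l - 40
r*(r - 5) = r^2 - 5*r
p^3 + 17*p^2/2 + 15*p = p*(p + 5/2)*(p + 6)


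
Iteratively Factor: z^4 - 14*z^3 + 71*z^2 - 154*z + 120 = (z - 3)*(z^3 - 11*z^2 + 38*z - 40) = (z - 4)*(z - 3)*(z^2 - 7*z + 10) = (z - 5)*(z - 4)*(z - 3)*(z - 2)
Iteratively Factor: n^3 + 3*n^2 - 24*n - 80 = (n - 5)*(n^2 + 8*n + 16) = (n - 5)*(n + 4)*(n + 4)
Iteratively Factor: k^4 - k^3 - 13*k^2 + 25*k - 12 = (k + 4)*(k^3 - 5*k^2 + 7*k - 3) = (k - 1)*(k + 4)*(k^2 - 4*k + 3) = (k - 3)*(k - 1)*(k + 4)*(k - 1)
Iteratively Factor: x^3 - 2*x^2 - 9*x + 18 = (x - 3)*(x^2 + x - 6) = (x - 3)*(x - 2)*(x + 3)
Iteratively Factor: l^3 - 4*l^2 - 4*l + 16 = (l + 2)*(l^2 - 6*l + 8) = (l - 2)*(l + 2)*(l - 4)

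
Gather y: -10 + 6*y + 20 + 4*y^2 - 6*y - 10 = 4*y^2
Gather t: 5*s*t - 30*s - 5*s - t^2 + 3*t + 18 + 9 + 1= -35*s - t^2 + t*(5*s + 3) + 28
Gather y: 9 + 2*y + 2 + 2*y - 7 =4*y + 4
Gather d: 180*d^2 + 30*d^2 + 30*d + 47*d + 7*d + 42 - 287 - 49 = 210*d^2 + 84*d - 294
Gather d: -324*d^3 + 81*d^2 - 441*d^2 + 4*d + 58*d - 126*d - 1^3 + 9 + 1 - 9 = -324*d^3 - 360*d^2 - 64*d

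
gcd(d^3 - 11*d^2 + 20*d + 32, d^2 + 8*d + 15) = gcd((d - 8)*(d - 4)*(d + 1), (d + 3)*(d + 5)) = 1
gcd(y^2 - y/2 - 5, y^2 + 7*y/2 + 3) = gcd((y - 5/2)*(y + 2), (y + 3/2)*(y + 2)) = y + 2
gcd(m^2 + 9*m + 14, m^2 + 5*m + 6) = m + 2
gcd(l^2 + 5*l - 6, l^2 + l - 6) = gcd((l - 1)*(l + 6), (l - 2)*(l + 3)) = 1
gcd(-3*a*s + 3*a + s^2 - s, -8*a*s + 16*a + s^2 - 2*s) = 1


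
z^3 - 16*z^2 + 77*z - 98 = (z - 7)^2*(z - 2)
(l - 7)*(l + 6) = l^2 - l - 42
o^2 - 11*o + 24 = (o - 8)*(o - 3)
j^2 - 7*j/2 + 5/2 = (j - 5/2)*(j - 1)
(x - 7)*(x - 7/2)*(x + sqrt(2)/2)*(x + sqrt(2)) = x^4 - 21*x^3/2 + 3*sqrt(2)*x^3/2 - 63*sqrt(2)*x^2/4 + 51*x^2/2 - 21*x/2 + 147*sqrt(2)*x/4 + 49/2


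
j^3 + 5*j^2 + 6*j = j*(j + 2)*(j + 3)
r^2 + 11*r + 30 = (r + 5)*(r + 6)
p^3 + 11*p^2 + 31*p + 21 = (p + 1)*(p + 3)*(p + 7)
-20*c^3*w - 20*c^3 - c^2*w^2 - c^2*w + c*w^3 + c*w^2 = (-5*c + w)*(4*c + w)*(c*w + c)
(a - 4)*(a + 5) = a^2 + a - 20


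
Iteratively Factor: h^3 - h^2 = (h)*(h^2 - h) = h*(h - 1)*(h)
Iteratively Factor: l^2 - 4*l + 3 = (l - 1)*(l - 3)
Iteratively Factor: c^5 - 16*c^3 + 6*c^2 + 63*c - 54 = (c + 3)*(c^4 - 3*c^3 - 7*c^2 + 27*c - 18) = (c - 3)*(c + 3)*(c^3 - 7*c + 6) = (c - 3)*(c + 3)^2*(c^2 - 3*c + 2) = (c - 3)*(c - 1)*(c + 3)^2*(c - 2)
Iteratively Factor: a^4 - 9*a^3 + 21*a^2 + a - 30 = (a - 2)*(a^3 - 7*a^2 + 7*a + 15) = (a - 5)*(a - 2)*(a^2 - 2*a - 3) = (a - 5)*(a - 3)*(a - 2)*(a + 1)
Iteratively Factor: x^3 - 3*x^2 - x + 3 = (x + 1)*(x^2 - 4*x + 3) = (x - 3)*(x + 1)*(x - 1)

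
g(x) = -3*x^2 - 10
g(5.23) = -92.06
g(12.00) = -442.00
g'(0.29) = -1.74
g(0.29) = -10.25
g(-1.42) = -16.05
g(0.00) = -10.00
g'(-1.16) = 6.96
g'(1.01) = -6.06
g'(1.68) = -10.08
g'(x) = -6*x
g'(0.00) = 0.00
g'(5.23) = -31.38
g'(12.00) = -72.00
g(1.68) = -18.47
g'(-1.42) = 8.52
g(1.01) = -13.06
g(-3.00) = -37.00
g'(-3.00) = 18.00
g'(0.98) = -5.88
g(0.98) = -12.88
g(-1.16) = -14.04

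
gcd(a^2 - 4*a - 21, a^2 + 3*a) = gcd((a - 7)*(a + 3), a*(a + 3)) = a + 3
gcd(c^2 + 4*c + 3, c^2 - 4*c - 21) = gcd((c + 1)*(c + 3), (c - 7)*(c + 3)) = c + 3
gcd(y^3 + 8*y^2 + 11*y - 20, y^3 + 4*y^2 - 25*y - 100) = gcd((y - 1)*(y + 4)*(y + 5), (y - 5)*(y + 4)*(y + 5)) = y^2 + 9*y + 20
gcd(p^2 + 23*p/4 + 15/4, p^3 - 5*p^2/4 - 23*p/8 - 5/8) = 1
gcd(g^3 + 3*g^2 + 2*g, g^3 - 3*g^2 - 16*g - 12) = g^2 + 3*g + 2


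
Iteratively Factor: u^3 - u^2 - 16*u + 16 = (u - 4)*(u^2 + 3*u - 4) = (u - 4)*(u + 4)*(u - 1)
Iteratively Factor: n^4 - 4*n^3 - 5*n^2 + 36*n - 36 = (n + 3)*(n^3 - 7*n^2 + 16*n - 12) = (n - 2)*(n + 3)*(n^2 - 5*n + 6) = (n - 2)^2*(n + 3)*(n - 3)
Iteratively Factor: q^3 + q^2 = (q + 1)*(q^2) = q*(q + 1)*(q)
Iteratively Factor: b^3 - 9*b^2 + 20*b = (b - 5)*(b^2 - 4*b) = (b - 5)*(b - 4)*(b)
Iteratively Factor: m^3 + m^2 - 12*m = (m - 3)*(m^2 + 4*m) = (m - 3)*(m + 4)*(m)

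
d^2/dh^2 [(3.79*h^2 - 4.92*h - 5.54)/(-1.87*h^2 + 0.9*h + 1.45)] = (21.652356*h^3 + 54.577446*h^2 + 24.10056*h + 10.24007)/(6.539203*h^6 - 9.44163*h^5 - 10.667415*h^4 + 13.9131*h^3 + 8.271525*h^2 - 5.67675*h - 3.048625)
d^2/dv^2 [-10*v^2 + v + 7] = -20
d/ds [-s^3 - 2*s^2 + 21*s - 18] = -3*s^2 - 4*s + 21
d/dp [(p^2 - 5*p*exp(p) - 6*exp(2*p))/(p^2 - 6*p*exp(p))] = (p - 1)*exp(p)/p^2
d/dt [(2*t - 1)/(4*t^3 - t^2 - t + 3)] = (8*t^3 - 2*t^2 - 2*t + (2*t - 1)*(-12*t^2 + 2*t + 1) + 6)/(4*t^3 - t^2 - t + 3)^2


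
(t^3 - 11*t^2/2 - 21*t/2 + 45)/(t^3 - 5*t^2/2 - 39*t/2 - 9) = (2*t - 5)/(2*t + 1)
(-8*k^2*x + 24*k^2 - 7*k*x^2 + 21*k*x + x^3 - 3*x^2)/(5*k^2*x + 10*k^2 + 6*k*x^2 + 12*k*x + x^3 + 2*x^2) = (-8*k*x + 24*k + x^2 - 3*x)/(5*k*x + 10*k + x^2 + 2*x)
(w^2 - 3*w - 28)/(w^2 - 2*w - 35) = (w + 4)/(w + 5)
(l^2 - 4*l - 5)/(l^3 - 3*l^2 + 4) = (l - 5)/(l^2 - 4*l + 4)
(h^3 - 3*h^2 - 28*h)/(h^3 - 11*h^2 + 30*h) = (h^2 - 3*h - 28)/(h^2 - 11*h + 30)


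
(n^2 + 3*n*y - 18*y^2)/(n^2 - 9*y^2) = (n + 6*y)/(n + 3*y)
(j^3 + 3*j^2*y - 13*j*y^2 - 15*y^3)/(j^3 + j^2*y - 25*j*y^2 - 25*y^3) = (-j + 3*y)/(-j + 5*y)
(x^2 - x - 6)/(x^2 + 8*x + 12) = (x - 3)/(x + 6)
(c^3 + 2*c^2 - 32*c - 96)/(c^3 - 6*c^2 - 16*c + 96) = (c + 4)/(c - 4)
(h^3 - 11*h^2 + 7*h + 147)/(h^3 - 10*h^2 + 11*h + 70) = (h^2 - 4*h - 21)/(h^2 - 3*h - 10)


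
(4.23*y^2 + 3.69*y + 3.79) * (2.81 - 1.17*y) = -4.9491*y^3 + 7.569*y^2 + 5.9346*y + 10.6499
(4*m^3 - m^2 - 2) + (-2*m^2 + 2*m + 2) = 4*m^3 - 3*m^2 + 2*m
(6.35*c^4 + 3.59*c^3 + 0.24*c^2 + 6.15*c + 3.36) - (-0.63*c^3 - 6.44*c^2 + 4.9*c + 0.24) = 6.35*c^4 + 4.22*c^3 + 6.68*c^2 + 1.25*c + 3.12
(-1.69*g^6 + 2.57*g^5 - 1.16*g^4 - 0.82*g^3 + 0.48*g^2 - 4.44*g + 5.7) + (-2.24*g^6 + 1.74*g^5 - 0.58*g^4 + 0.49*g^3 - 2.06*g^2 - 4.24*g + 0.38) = -3.93*g^6 + 4.31*g^5 - 1.74*g^4 - 0.33*g^3 - 1.58*g^2 - 8.68*g + 6.08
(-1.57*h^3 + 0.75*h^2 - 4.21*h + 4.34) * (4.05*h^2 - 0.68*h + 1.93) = -6.3585*h^5 + 4.1051*h^4 - 20.5906*h^3 + 21.8873*h^2 - 11.0765*h + 8.3762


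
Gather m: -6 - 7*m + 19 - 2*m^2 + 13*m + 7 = -2*m^2 + 6*m + 20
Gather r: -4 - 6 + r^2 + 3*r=r^2 + 3*r - 10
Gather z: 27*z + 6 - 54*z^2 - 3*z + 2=-54*z^2 + 24*z + 8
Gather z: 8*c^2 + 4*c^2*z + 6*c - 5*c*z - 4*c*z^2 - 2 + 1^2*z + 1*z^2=8*c^2 + 6*c + z^2*(1 - 4*c) + z*(4*c^2 - 5*c + 1) - 2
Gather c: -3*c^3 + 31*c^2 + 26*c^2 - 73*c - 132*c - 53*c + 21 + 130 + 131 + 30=-3*c^3 + 57*c^2 - 258*c + 312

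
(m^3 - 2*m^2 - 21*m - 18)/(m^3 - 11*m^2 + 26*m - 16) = (m^3 - 2*m^2 - 21*m - 18)/(m^3 - 11*m^2 + 26*m - 16)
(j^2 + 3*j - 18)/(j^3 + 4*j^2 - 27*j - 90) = (j - 3)/(j^2 - 2*j - 15)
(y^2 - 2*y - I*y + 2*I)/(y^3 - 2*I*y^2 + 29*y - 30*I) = (y - 2)/(y^2 - I*y + 30)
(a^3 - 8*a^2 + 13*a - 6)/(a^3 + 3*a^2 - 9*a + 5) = (a - 6)/(a + 5)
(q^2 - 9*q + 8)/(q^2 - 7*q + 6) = (q - 8)/(q - 6)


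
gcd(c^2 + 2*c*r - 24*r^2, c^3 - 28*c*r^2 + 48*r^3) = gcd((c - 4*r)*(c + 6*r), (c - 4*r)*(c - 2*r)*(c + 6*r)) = -c^2 - 2*c*r + 24*r^2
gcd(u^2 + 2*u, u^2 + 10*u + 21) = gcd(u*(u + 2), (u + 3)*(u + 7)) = 1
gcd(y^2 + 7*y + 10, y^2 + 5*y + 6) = y + 2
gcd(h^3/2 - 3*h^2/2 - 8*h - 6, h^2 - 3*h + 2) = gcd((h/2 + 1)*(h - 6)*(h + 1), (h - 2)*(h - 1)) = 1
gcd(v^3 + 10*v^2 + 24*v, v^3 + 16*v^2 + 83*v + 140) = v + 4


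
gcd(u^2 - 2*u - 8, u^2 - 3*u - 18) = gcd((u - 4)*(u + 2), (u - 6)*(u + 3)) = 1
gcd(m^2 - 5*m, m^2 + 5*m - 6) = 1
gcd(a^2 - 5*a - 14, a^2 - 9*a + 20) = 1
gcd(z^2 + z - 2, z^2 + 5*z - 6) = z - 1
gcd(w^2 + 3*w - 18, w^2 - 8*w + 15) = w - 3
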